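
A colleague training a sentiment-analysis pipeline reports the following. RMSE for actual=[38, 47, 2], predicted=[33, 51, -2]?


MSE = 57/3 = 19
RMSE = √(57/3) = 4.3589

4.3589


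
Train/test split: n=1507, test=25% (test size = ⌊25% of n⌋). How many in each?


Test = ⌊1507·25/100⌋ = 376
Train = 1507 - 376 = 1131

Train: 1131, Test: 376


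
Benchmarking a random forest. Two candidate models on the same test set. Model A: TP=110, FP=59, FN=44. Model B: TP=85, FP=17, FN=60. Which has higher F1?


Model A: P=110/169=0.6509, R=110/154=0.7143, F1=2PR/(P+R)=2TP/(2TP+FP+FN)=220/323=0.6811
Model B: P=85/102=0.8333, R=85/145=0.5862, F1=2PR/(P+R)=2TP/(2TP+FP+FN)=170/247=0.6883
0.6811 < 0.6883 → Model B

Model B


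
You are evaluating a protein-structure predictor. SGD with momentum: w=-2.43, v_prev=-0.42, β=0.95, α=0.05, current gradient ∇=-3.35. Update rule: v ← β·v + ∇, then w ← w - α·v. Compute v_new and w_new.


v_new = 0.95·-0.42 - 3.35 = -0.399 - 3.35 = -3.749
w_new = -2.43 - 0.05·-3.749 = -2.43 + 0.18745 = -2.24255

v_new=-3.749, w_new=-2.24255


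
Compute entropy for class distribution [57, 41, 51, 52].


Probabilities: [57/201, 41/201, 51/201, 52/201] ≈ [0.2836, 0.204, 0.2537, 0.2587]
H = -((57/201)·log₂(57/201) + (41/201)·log₂(41/201) + (51/201)·log₂(51/201) + (52/201)·log₂(52/201))
  = 1.9901 bits

1.9901 bits


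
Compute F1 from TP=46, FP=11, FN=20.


Precision = 46/57 = 0.807
Recall = 46/66 = 0.697
F1 = 2·P·R/(P+R) = 2·TP/(2·TP+FP+FN) = 92/(92+11+20) = 92/123 = 0.748

0.748


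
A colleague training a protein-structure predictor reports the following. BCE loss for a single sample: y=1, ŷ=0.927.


BCE = -[y·ln(p) + (1-y)·ln(1-p)]
= -1·ln(0.927) - 0
= -ln(0.927) = 0.0758

0.0758


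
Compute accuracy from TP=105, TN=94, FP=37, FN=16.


Accuracy = (TP+TN)/(TP+TN+FP+FN)
= (105+94)/(252)
= 199/252 = 78.97%

78.97%


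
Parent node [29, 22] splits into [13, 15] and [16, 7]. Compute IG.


Parent = [29, 22], H_parent = 0.9864
H_left = 0.9963 (n=28), H_right = 0.8865 (n=23)
H_children = (28/51)·0.9963 + (23/51)·0.8865 = 0.9468
IG = 0.9864 - 0.9468 = 0.0396

0.0396


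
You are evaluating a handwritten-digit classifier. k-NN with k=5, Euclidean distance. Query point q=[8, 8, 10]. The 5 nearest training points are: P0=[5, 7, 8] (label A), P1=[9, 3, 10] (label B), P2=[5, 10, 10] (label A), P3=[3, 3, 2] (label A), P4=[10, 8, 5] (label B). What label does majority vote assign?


d(q,P0) = 3.7417  (label A)
d(q,P1) = 5.099  (label B)
d(q,P2) = 3.6056  (label A)
d(q,P3) = 10.6771  (label A)
d(q,P4) = 5.3852  (label B)
Votes: A=3, B=2
Majority → A

A


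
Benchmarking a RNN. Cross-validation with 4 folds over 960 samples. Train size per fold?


Fold size = 960/4 = 240
Training per fold = 960 - 240 = 720

720


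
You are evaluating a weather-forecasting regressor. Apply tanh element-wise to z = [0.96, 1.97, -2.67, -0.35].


tanh(0.96) = 0.7443
tanh(1.97) = 0.9618
tanh(-2.67) = -0.9905
tanh(-0.35) = -0.3364
result = [0.7443, 0.9618, -0.9905, -0.3364]

[0.7443, 0.9618, -0.9905, -0.3364]


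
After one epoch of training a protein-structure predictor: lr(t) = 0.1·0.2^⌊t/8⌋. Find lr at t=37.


n_drops = ⌊37/8⌋ = 4
lr = 0.1·0.2^4 = 0.1·0.0016 = 0.00016

0.00016


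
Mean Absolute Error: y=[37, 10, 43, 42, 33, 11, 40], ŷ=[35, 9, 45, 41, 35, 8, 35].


Absolute errors: |37-35|=2, |10-9|=1, |43-45|=2, |42-41|=1, |33-35|=2, |11-8|=3, |40-35|=5
Sum = 16
MAE = 16/7 = 16/7

16/7


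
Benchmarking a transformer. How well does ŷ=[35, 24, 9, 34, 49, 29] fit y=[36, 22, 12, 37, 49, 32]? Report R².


ȳ = 31.3333
SS_res = Σ(y-ŷ)² = 32
SS_tot = Σ(y-ȳ)² = 827.33
R² = 1 - SS_res/SS_tot = 1 - 0.0387 = 0.9613

0.9613


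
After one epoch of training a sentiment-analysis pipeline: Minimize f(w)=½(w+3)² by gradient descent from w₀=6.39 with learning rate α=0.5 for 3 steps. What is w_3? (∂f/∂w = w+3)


step 1: grad = 6.39+3 = 9.39; w = 6.39 - 0.5·(9.39) = 1.695
step 2: grad = 1.695+3 = 4.695; w = 1.695 - 0.5·(4.695) = -0.6525
step 3: grad = -0.6525+3 = 2.3475; w = -0.6525 - 0.5·(2.3475) = -1.82625

-1.82625


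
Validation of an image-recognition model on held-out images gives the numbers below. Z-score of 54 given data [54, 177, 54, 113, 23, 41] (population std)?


μ = 77, σ = 52.5452
z = (54 - 77)/52.5452 = -0.4377

-0.4377


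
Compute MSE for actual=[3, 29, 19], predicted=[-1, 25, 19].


Squared errors: (3+ 1)²=16, (29-25)²=16, (19-19)²=0
Sum = 32
MSE = 32/3 = 32/3

32/3


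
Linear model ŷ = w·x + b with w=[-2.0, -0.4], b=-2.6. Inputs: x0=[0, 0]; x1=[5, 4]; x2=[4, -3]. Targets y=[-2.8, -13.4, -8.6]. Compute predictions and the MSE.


ŷ0 = (-2.0)·(0) + (-0.4)·(0) - 2.6 = -2.6
ŷ1 = (-2.0)·(5) + (-0.4)·(4) - 2.6 = -14.2
ŷ2 = (-2.0)·(4) + (-0.4)·(-3) - 2.6 = -9.4
errors² = [0.04, 0.64, 0.64]
MSE = 1.3200/3 = 0.44

0.44


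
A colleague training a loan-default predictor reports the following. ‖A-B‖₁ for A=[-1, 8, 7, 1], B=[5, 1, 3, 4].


d = |-1-5| + |8-1| + |7-3| + |1-4|
  = 6 + 7 + 4 + 3
  = 20

20


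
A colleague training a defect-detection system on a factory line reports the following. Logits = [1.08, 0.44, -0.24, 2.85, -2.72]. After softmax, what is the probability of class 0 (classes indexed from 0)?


Exponentials: e^1.08=2.9447, e^0.44=1.5527, e^-0.24=0.7866, e^2.85=17.2878, e^-2.72=0.0659
Sum = 22.6377
Softmax = [0.1301, 0.0686, 0.0347, 0.7637, 0.0029]
p[0] = 2.9447/22.6377 = 0.1301

0.1301


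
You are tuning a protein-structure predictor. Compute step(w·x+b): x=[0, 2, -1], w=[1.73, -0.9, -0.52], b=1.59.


z = (0)·(1.73) + (2)·(-0.9) + (-1)·(-0.52) + 1.59
  = 0.31
step(z) = 1 (z≥0)

1


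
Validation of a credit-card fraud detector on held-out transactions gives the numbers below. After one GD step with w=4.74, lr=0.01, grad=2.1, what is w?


w_new = w - α·∇
= 4.74 - 0.01·2.1
= 4.74 - 0.021
= 4.719

4.719


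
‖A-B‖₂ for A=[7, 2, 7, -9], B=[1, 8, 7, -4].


d = √((7-1)² + (2-8)² + (7-7)² + (-9+ 4)²)
  = √(36 + 36 + 0 + 25)
  = √97 = 9.8489

9.8489


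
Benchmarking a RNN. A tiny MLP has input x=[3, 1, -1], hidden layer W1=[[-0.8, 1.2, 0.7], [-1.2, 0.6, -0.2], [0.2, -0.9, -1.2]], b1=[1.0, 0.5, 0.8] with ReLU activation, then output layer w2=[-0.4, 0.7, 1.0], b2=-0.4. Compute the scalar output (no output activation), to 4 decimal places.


z1[0] = (-0.8)·(3) + (1.2)·(1) + (0.7)·(-1) + 1.0 = -0.9
z1[1] = (-1.2)·(3) + (0.6)·(1) + (-0.2)·(-1) + 0.5 = -2.3
z1[2] = (0.2)·(3) + (-0.9)·(1) + (-1.2)·(-1) + 0.8 = 1.7
h = ReLU(z1) = [0.0, 0.0, 1.7]
output = (-0.4)·(0.0) + (0.7)·(0.0) + (1.0)·(1.7) - 0.4 = 1.3

1.3


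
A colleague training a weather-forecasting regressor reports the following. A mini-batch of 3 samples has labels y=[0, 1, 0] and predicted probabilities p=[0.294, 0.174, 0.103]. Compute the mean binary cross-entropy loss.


L[0] = -ln(1-0.294) = -ln(0.706) = 0.3481
L[1] = -ln(0.174) = 1.7487
L[2] = -ln(1-0.103) = -ln(0.897) = 0.1087
mean = (0.3481 + 1.7487 + 0.1087)/3 = 0.7352

0.7352


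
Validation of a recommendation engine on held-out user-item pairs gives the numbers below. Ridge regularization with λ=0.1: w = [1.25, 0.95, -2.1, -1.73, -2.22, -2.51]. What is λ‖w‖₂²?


‖w‖₂² = (1.25)² + (0.95)² + (-2.1)² + (-1.73)² + (-2.22)² + (-2.51)²
     = 1.5625 + 0.9025 + 4.41 + 2.9929 + 4.9284 + 6.3001
     = 21.0964
λ·‖w‖₂² = 0.1·21.0964 = 2.10964

2.10964


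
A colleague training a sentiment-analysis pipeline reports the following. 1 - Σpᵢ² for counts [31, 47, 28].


Probabilities: [31/106, 47/106, 28/106] ≈ [0.2925, 0.4434, 0.2642]
Σpᵢ² = (961 + 2209 + 784)/106² = 3954/11236
Gini = 1 - Σpᵢ² = 1 - 3954/11236 = 0.6481

0.6481


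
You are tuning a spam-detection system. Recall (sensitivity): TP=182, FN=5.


Recall = TP/(TP+FN)
= 182/(182+5)
= 182/187 = 97.33%

97.33%


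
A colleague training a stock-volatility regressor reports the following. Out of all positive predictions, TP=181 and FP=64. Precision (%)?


Precision = TP/(TP+FP)
= 181/(181+64)
= 181/245 = 73.88%

73.88%


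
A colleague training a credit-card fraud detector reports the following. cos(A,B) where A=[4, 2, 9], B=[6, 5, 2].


A·B = 4·6 + 2·5 + 9·2 = 52
‖A‖ = √101 = 10.0499, ‖B‖ = √65 = 8.0623
cos = 52/(√101·√65) = 52/√6565 = 0.6418

0.6418


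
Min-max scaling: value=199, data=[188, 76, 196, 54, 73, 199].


min=54, max=199
(199-54)/(199-54) = 145/145 = 1.0

1.0


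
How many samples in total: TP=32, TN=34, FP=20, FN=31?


Total = TP + TN + FP + FN
= 32 + 34 + 20 + 31
= 117
(Predicted positive: 52, predicted negative: 65)

117


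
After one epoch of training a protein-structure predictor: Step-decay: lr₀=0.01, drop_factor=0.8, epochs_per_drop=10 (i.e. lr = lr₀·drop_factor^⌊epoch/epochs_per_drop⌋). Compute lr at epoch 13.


n_drops = ⌊13/10⌋ = 1
lr = 0.01·0.8^1 = 0.01·0.8 = 0.008

0.008


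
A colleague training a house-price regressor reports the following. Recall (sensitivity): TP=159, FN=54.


Recall = TP/(TP+FN)
= 159/(159+54)
= 159/213 = 74.65%

74.65%


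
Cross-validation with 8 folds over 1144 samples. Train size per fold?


Fold size = 1144/8 = 143
Training per fold = 1144 - 143 = 1001

1001


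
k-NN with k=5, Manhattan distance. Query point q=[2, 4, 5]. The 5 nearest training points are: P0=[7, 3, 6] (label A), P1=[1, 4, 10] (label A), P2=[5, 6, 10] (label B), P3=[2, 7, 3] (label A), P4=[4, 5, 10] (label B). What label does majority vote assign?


d(q,P0) = 7  (label A)
d(q,P1) = 6  (label A)
d(q,P2) = 10  (label B)
d(q,P3) = 5  (label A)
d(q,P4) = 8  (label B)
Votes: A=3, B=2
Majority → A

A


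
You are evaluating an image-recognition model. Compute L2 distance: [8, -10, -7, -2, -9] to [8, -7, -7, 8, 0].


d = √((8-8)² + (-10+ 7)² + (-7+ 7)² + (-2-8)² + (-9-0)²)
  = √(0 + 9 + 0 + 100 + 81)
  = √190 = 13.784

13.784


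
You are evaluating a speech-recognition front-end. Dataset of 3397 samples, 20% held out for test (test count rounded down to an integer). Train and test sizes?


Test = ⌊3397·20/100⌋ = 679
Train = 3397 - 679 = 2718

Train: 2718, Test: 679


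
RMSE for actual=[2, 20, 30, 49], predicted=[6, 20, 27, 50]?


MSE = 26/4 = 6.5
RMSE = √(26/4) = 2.5495

2.5495


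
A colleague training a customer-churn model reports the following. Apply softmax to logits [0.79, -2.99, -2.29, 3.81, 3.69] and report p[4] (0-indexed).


Exponentials: e^0.79=2.2034, e^-2.99=0.0503, e^-2.29=0.1013, e^3.81=45.1504, e^3.69=40.0448
Sum = 87.5502
Softmax = [0.0252, 0.0006, 0.0012, 0.5157, 0.4574]
p[4] = 40.0448/87.5502 = 0.4574

0.4574


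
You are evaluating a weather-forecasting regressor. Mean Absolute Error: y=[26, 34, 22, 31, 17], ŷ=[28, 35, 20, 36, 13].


Absolute errors: |26-28|=2, |34-35|=1, |22-20|=2, |31-36|=5, |17-13|=4
Sum = 14
MAE = 14/5 = 14/5

14/5


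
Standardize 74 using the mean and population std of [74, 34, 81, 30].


μ = 54.75, σ = 22.9279
z = (74 - 54.75)/22.9279 = 0.8396

0.8396


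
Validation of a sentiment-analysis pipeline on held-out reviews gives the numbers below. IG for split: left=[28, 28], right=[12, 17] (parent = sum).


Parent = [40, 45], H_parent = 0.9975
H_left = 1 (n=56), H_right = 0.9784 (n=29)
H_children = (56/85)·1 + (29/85)·0.9784 = 0.9926
IG = 0.9975 - 0.9926 = 0.0049

0.0049


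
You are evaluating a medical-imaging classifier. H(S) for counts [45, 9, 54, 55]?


Probabilities: [45/163, 9/163, 54/163, 55/163] ≈ [0.2761, 0.0552, 0.3313, 0.3374]
H = -((45/163)·log₂(45/163) + (9/163)·log₂(9/163) + (54/163)·log₂(54/163) + (55/163)·log₂(55/163))
  = 1.8003 bits

1.8003 bits


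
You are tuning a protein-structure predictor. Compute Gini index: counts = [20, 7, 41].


Probabilities: [20/68, 7/68, 41/68] ≈ [0.2941, 0.1029, 0.6029]
Σpᵢ² = (400 + 49 + 1681)/68² = 2130/4624
Gini = 1 - Σpᵢ² = 1 - 2130/4624 = 0.5394

0.5394


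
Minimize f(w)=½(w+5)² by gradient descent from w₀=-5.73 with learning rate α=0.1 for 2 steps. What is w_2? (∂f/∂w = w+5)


step 1: grad = -5.73+5 = -0.73; w = -5.73 - 0.1·(-0.73) = -5.657
step 2: grad = -5.657+5 = -0.657; w = -5.657 - 0.1·(-0.657) = -5.5913

-5.5913


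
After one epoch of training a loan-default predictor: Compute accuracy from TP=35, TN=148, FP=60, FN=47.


Accuracy = (TP+TN)/(TP+TN+FP+FN)
= (35+148)/(290)
= 183/290 = 63.1%

63.1%


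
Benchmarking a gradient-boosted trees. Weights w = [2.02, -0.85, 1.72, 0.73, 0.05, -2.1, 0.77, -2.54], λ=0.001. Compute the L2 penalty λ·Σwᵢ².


‖w‖₂² = (2.02)² + (-0.85)² + (1.72)² + (0.73)² + (0.05)² + (-2.1)² + (0.77)² + (-2.54)²
     = 4.0804 + 0.7225 + 2.9584 + 0.5329 + 0.0025 + 4.41 + 0.5929 + 6.4516
     = 19.7512
λ·‖w‖₂² = 0.001·19.7512 = 0.019751

0.019751


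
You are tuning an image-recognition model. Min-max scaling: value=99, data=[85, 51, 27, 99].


min=27, max=99
(99-27)/(99-27) = 72/72 = 1.0

1.0


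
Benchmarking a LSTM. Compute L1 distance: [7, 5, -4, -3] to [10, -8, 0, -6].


d = |7-10| + |5+ 8| + |-4-0| + |-3+ 6|
  = 3 + 13 + 4 + 3
  = 23

23


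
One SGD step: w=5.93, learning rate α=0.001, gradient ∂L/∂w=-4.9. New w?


w_new = w - α·∇
= 5.93 - 0.001·-4.9
= 5.93 + 0.0049
= 5.9349

5.9349


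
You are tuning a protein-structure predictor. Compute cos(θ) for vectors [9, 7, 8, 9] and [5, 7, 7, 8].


A·B = 9·5 + 7·7 + 8·7 + 9·8 = 222
‖A‖ = √275 = 16.5831, ‖B‖ = √187 = 13.6748
cos = 222/(√275·√187) = 222/√51425 = 0.979

0.979


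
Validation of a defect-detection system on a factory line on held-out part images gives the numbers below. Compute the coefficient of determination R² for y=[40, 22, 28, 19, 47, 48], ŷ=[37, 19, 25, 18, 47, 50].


ȳ = 34
SS_res = Σ(y-ŷ)² = 32
SS_tot = Σ(y-ȳ)² = 806
R² = 1 - SS_res/SS_tot = 1 - 0.0397 = 0.9603

0.9603


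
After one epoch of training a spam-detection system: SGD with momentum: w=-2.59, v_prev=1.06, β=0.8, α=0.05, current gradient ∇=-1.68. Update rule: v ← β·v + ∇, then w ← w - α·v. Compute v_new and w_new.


v_new = 0.8·1.06 - 1.68 = 0.848 - 1.68 = -0.832
w_new = -2.59 - 0.05·-0.832 = -2.59 + 0.0416 = -2.5484

v_new=-0.832, w_new=-2.5484


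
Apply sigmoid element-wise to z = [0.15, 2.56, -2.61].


σ(0.15) = 1/(1+e^-0.15) = 0.5374
σ(2.56) = 1/(1+e^-2.56) = 0.9282
σ(-2.61) = 1/(1+e^2.61) = 0.0685
result = [0.5374, 0.9282, 0.0685]

[0.5374, 0.9282, 0.0685]


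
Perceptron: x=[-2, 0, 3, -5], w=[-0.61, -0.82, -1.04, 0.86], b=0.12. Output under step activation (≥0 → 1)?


z = (-2)·(-0.61) + (0)·(-0.82) + (3)·(-1.04) + (-5)·(0.86) + 0.12
  = -6.08
step(z) = 0 (z<0)

0


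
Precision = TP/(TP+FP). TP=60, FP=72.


Precision = TP/(TP+FP)
= 60/(60+72)
= 60/132 = 45.45%

45.45%


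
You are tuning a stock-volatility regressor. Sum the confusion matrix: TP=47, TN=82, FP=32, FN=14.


Total = TP + TN + FP + FN
= 47 + 82 + 32 + 14
= 175
(Predicted positive: 79, predicted negative: 96)

175


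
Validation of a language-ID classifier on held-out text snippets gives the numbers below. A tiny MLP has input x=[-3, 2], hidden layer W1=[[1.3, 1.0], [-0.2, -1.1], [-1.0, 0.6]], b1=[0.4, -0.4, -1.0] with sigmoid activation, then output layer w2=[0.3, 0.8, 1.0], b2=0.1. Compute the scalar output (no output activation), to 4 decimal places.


z1[0] = (1.3)·(-3) + (1.0)·(2) + 0.4 = -1.5
z1[1] = (-0.2)·(-3) + (-1.1)·(2) - 0.4 = -2.0
z1[2] = (-1.0)·(-3) + (0.6)·(2) - 1.0 = 3.2
h = sigmoid(z1) = [0.1824, 0.1192, 0.9608]
output = (0.3)·(0.1824) + (0.8)·(0.1192) + (1.0)·(0.9608) + 0.1 = 1.2109

1.2109


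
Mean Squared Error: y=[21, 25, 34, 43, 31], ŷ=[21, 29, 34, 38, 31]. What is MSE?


Squared errors: (21-21)²=0, (25-29)²=16, (34-34)²=0, (43-38)²=25, (31-31)²=0
Sum = 41
MSE = 41/5 = 41/5

41/5


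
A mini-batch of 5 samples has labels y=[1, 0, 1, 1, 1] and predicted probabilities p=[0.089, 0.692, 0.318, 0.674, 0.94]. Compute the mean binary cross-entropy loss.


L[0] = -ln(0.089) = 2.4191
L[1] = -ln(1-0.692) = -ln(0.308) = 1.1777
L[2] = -ln(0.318) = 1.1457
L[3] = -ln(0.674) = 0.3945
L[4] = -ln(0.94) = 0.0619
mean = (2.4191 + 1.1777 + 1.1457 + 0.3945 + 0.0619)/5 = 1.0398

1.0398


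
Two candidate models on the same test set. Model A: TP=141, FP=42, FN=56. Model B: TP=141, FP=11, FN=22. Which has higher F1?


Model A: P=141/183=0.7705, R=141/197=0.7157, F1=2PR/(P+R)=2TP/(2TP+FP+FN)=282/380=0.7421
Model B: P=141/152=0.9276, R=141/163=0.865, F1=2PR/(P+R)=2TP/(2TP+FP+FN)=282/315=0.8952
0.7421 < 0.8952 → Model B

Model B


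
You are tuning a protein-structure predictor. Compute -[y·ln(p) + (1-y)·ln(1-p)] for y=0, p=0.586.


BCE = -[y·ln(p) + (1-y)·ln(1-p)]
= -0 - 1·ln(1-0.586)
= -ln(0.414) = 0.8819

0.8819


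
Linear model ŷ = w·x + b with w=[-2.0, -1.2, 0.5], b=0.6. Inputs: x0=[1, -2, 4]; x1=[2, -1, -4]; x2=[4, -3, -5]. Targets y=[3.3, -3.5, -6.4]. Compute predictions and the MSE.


ŷ0 = (-2.0)·(1) + (-1.2)·(-2) + (0.5)·(4) + 0.6 = 3.0
ŷ1 = (-2.0)·(2) + (-1.2)·(-1) + (0.5)·(-4) + 0.6 = -4.2
ŷ2 = (-2.0)·(4) + (-1.2)·(-3) + (0.5)·(-5) + 0.6 = -6.3
errors² = [0.09, 0.49, 0.01]
MSE = 0.5900/3 = 0.1967

0.1967


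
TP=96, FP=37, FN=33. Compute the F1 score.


Precision = 96/133 = 0.7218
Recall = 96/129 = 0.7442
F1 = 2·P·R/(P+R) = 2·TP/(2·TP+FP+FN) = 192/(192+37+33) = 192/262 = 0.7328

0.7328


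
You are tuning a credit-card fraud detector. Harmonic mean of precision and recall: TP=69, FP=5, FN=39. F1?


Precision = 69/74 = 0.9324
Recall = 69/108 = 0.6389
F1 = 2·P·R/(P+R) = 2·TP/(2·TP+FP+FN) = 138/(138+5+39) = 138/182 = 0.7582

0.7582


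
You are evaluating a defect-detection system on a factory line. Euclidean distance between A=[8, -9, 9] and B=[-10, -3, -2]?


d = √((8+ 10)² + (-9+ 3)² + (9+ 2)²)
  = √(324 + 36 + 121)
  = √481 = 21.9317

21.9317


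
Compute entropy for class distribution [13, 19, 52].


Probabilities: [13/84, 19/84, 52/84] ≈ [0.1548, 0.2262, 0.619]
H = -((13/84)·log₂(13/84) + (19/84)·log₂(19/84) + (52/84)·log₂(52/84))
  = 1.3299 bits

1.3299 bits


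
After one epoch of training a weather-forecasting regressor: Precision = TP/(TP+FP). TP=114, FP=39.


Precision = TP/(TP+FP)
= 114/(114+39)
= 114/153 = 74.51%

74.51%


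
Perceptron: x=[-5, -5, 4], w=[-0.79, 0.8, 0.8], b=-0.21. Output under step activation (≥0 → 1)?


z = (-5)·(-0.79) + (-5)·(0.8) + (4)·(0.8) - 0.21
  = 2.94
step(z) = 1 (z≥0)

1


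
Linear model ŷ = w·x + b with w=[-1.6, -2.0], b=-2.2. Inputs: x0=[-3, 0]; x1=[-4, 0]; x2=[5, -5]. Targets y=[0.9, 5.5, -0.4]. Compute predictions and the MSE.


ŷ0 = (-1.6)·(-3) + (-2.0)·(0) - 2.2 = 2.6
ŷ1 = (-1.6)·(-4) + (-2.0)·(0) - 2.2 = 4.2
ŷ2 = (-1.6)·(5) + (-2.0)·(-5) - 2.2 = -0.2
errors² = [2.89, 1.69, 0.04]
MSE = 4.6200/3 = 1.54

1.54


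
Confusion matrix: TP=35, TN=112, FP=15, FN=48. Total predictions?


Total = TP + TN + FP + FN
= 35 + 112 + 15 + 48
= 210
(Predicted positive: 50, predicted negative: 160)

210


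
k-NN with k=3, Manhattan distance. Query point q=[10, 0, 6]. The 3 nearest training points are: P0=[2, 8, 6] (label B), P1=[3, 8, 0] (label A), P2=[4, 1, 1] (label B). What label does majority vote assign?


d(q,P0) = 16  (label B)
d(q,P1) = 21  (label A)
d(q,P2) = 12  (label B)
Votes: A=1, B=2
Majority → B

B


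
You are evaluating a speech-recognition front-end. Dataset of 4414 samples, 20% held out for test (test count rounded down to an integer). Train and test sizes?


Test = ⌊4414·20/100⌋ = 882
Train = 4414 - 882 = 3532

Train: 3532, Test: 882


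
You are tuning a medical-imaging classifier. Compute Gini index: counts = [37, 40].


Probabilities: [37/77, 40/77] ≈ [0.4805, 0.5195]
Σpᵢ² = (1369 + 1600)/77² = 2969/5929
Gini = 1 - Σpᵢ² = 1 - 2969/5929 = 0.4992

0.4992


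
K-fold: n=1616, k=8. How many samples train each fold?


Fold size = 1616/8 = 202
Training per fold = 1616 - 202 = 1414

1414


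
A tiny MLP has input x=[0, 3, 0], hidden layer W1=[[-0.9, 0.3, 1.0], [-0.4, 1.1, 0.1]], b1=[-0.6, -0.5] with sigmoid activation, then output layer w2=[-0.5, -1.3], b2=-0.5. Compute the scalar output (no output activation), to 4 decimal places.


z1[0] = (-0.9)·(0) + (0.3)·(3) + (1.0)·(0) - 0.6 = 0.3
z1[1] = (-0.4)·(0) + (1.1)·(3) + (0.1)·(0) - 0.5 = 2.8
h = sigmoid(z1) = [0.5744, 0.9427]
output = (-0.5)·(0.5744) + (-1.3)·(0.9427) - 0.5 = -2.0127

-2.0127


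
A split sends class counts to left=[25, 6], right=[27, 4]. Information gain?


Parent = [52, 10], H_parent = 0.6374
H_left = 0.7088 (n=31), H_right = 0.5548 (n=31)
H_children = (31/62)·0.7088 + (31/62)·0.5548 = 0.6318
IG = 0.6374 - 0.6318 = 0.0056

0.0056


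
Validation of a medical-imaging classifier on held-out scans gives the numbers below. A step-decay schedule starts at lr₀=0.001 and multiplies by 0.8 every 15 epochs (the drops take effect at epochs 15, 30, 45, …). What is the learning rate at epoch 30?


n_drops = ⌊30/15⌋ = 2
lr = 0.001·0.8^2 = 0.001·0.64 = 0.00064

0.00064


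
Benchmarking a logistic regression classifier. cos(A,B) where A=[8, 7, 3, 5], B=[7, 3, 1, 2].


A·B = 8·7 + 7·3 + 3·1 + 5·2 = 90
‖A‖ = √147 = 12.1244, ‖B‖ = √63 = 7.9373
cos = 90/(√147·√63) = 90/√9261 = 0.9352

0.9352


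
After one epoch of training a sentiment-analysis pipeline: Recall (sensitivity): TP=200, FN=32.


Recall = TP/(TP+FN)
= 200/(200+32)
= 200/232 = 86.21%

86.21%


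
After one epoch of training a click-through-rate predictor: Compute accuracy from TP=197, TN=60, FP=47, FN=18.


Accuracy = (TP+TN)/(TP+TN+FP+FN)
= (197+60)/(322)
= 257/322 = 79.81%

79.81%


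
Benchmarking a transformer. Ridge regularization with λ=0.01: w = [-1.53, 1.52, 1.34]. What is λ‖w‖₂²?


‖w‖₂² = (-1.53)² + (1.52)² + (1.34)²
     = 2.3409 + 2.3104 + 1.7956
     = 6.4469
λ·‖w‖₂² = 0.01·6.4469 = 0.064469

0.064469


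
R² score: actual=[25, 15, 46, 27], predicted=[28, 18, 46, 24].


ȳ = 28.25
SS_res = Σ(y-ŷ)² = 27
SS_tot = Σ(y-ȳ)² = 502.75
R² = 1 - SS_res/SS_tot = 1 - 0.0537 = 0.9463

0.9463


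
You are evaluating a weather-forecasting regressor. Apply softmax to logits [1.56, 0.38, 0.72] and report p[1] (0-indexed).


Exponentials: e^1.56=4.7588, e^0.38=1.4623, e^0.72=2.0544
Sum = 8.2755
Softmax = [0.575, 0.1767, 0.2483]
p[1] = 1.4623/8.2755 = 0.1767

0.1767


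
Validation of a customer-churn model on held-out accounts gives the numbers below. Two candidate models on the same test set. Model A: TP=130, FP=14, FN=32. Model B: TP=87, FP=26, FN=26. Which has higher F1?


Model A: P=130/144=0.9028, R=130/162=0.8025, F1=2PR/(P+R)=2TP/(2TP+FP+FN)=260/306=0.8497
Model B: P=87/113=0.7699, R=87/113=0.7699, F1=2PR/(P+R)=2TP/(2TP+FP+FN)=174/226=0.7699
0.8497 > 0.7699 → Model A

Model A


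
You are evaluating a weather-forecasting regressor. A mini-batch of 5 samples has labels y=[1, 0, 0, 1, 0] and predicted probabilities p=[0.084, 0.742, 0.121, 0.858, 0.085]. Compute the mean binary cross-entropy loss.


L[0] = -ln(0.084) = 2.4769
L[1] = -ln(1-0.742) = -ln(0.258) = 1.3548
L[2] = -ln(1-0.121) = -ln(0.879) = 0.129
L[3] = -ln(0.858) = 0.1532
L[4] = -ln(1-0.085) = -ln(0.915) = 0.0888
mean = (2.4769 + 1.3548 + 0.129 + 0.1532 + 0.0888)/5 = 0.8405

0.8405


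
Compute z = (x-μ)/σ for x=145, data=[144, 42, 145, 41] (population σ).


μ = 93, σ = 51.5024
z = (145 - 93)/51.5024 = 1.0097

1.0097


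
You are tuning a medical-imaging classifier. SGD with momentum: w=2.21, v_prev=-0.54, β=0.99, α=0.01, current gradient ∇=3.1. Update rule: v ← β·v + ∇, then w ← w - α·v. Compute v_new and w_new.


v_new = 0.99·-0.54 + 3.1 = -0.5346 + 3.1 = 2.5654
w_new = 2.21 - 0.01·2.5654 = 2.21 - 0.025654 = 2.184346

v_new=2.5654, w_new=2.184346


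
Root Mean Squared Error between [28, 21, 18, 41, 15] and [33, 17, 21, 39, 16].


MSE = 55/5 = 11
RMSE = √(55/5) = 3.3166

3.3166


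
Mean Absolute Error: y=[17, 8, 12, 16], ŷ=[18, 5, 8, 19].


Absolute errors: |17-18|=1, |8-5|=3, |12-8|=4, |16-19|=3
Sum = 11
MAE = 11/4 = 11/4

11/4


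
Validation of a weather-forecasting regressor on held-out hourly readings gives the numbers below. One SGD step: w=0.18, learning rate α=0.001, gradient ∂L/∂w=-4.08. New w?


w_new = w - α·∇
= 0.18 - 0.001·-4.08
= 0.18 + 0.00408
= 0.18408

0.18408


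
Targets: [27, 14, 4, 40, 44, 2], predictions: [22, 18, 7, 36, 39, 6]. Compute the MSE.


Squared errors: (27-22)²=25, (14-18)²=16, (4-7)²=9, (40-36)²=16, (44-39)²=25, (2-6)²=16
Sum = 107
MSE = 107/6 = 107/6

107/6


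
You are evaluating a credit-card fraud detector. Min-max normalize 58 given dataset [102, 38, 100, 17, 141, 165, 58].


min=17, max=165
(58-17)/(165-17) = 41/148 = 0.277

0.277


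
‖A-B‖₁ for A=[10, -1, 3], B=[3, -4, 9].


d = |10-3| + |-1+ 4| + |3-9|
  = 7 + 3 + 6
  = 16

16


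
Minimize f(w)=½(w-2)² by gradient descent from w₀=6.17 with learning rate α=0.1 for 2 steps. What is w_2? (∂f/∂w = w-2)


step 1: grad = 6.17-2 = 4.17; w = 6.17 - 0.1·(4.17) = 5.753
step 2: grad = 5.753-2 = 3.753; w = 5.753 - 0.1·(3.753) = 5.3777

5.3777


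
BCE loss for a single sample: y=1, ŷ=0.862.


BCE = -[y·ln(p) + (1-y)·ln(1-p)]
= -1·ln(0.862) - 0
= -ln(0.862) = 0.1485

0.1485


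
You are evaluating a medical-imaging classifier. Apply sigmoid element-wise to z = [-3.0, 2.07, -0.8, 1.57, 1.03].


σ(-3.0) = 1/(1+e^3.0) = 0.0474
σ(2.07) = 1/(1+e^-2.07) = 0.888
σ(-0.8) = 1/(1+e^0.8) = 0.31
σ(1.57) = 1/(1+e^-1.57) = 0.8278
σ(1.03) = 1/(1+e^-1.03) = 0.7369
result = [0.0474, 0.888, 0.31, 0.8278, 0.7369]

[0.0474, 0.888, 0.31, 0.8278, 0.7369]


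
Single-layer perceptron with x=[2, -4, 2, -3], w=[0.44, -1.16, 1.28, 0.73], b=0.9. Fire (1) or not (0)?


z = (2)·(0.44) + (-4)·(-1.16) + (2)·(1.28) + (-3)·(0.73) + 0.9
  = 6.79
step(z) = 1 (z≥0)

1


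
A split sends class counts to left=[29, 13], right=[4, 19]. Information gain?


Parent = [33, 32], H_parent = 0.9998
H_left = 0.8926 (n=42), H_right = 0.6666 (n=23)
H_children = (42/65)·0.8926 + (23/65)·0.6666 = 0.8126
IG = 0.9998 - 0.8126 = 0.1872

0.1872


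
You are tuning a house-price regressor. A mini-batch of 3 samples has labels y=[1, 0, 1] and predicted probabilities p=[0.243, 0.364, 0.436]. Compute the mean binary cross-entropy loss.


L[0] = -ln(0.243) = 1.4147
L[1] = -ln(1-0.364) = -ln(0.636) = 0.4526
L[2] = -ln(0.436) = 0.8301
mean = (1.4147 + 0.4526 + 0.8301)/3 = 0.8991

0.8991


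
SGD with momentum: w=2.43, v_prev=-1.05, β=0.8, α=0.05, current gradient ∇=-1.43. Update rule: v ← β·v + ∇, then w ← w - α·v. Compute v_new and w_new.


v_new = 0.8·-1.05 - 1.43 = -0.84 - 1.43 = -2.27
w_new = 2.43 - 0.05·-2.27 = 2.43 + 0.1135 = 2.5435

v_new=-2.27, w_new=2.5435


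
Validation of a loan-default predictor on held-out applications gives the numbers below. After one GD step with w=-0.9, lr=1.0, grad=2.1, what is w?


w_new = w - α·∇
= -0.9 - 1.0·2.1
= -0.9 - 2.1
= -3

-3


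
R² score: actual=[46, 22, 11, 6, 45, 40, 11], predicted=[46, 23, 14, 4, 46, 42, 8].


ȳ = 25.8571
SS_res = Σ(y-ŷ)² = 28
SS_tot = Σ(y-ȳ)² = 1822.86
R² = 1 - SS_res/SS_tot = 1 - 0.0154 = 0.9846

0.9846


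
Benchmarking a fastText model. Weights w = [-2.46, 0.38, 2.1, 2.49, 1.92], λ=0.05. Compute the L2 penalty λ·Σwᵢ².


‖w‖₂² = (-2.46)² + (0.38)² + (2.1)² + (2.49)² + (1.92)²
     = 6.0516 + 0.1444 + 4.41 + 6.2001 + 3.6864
     = 20.4925
λ·‖w‖₂² = 0.05·20.4925 = 1.024625

1.024625


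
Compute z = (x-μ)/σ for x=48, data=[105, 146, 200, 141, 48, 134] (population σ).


μ = 129, σ = 45.8912
z = (48 - 129)/45.8912 = -1.765

-1.765


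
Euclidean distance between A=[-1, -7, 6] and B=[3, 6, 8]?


d = √((-1-3)² + (-7-6)² + (6-8)²)
  = √(16 + 169 + 4)
  = √189 = 13.7477

13.7477


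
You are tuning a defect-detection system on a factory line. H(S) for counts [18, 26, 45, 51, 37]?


Probabilities: [18/177, 26/177, 45/177, 51/177, 37/177] ≈ [0.1017, 0.1469, 0.2542, 0.2881, 0.209]
H = -((18/177)·log₂(18/177) + (26/177)·log₂(26/177) + (45/177)·log₂(45/177) + (51/177)·log₂(51/177) + (37/177)·log₂(37/177))
  = 2.2334 bits

2.2334 bits


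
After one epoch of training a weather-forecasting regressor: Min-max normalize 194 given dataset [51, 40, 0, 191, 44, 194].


min=0, max=194
(194-0)/(194-0) = 194/194 = 1.0

1.0


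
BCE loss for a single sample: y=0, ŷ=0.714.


BCE = -[y·ln(p) + (1-y)·ln(1-p)]
= -0 - 1·ln(1-0.714)
= -ln(0.286) = 1.2518

1.2518


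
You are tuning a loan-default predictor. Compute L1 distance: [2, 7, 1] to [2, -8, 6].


d = |2-2| + |7+ 8| + |1-6|
  = 0 + 15 + 5
  = 20

20


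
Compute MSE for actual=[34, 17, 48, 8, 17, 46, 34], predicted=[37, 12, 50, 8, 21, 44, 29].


Squared errors: (34-37)²=9, (17-12)²=25, (48-50)²=4, (8-8)²=0, (17-21)²=16, (46-44)²=4, (34-29)²=25
Sum = 83
MSE = 83/7 = 83/7

83/7


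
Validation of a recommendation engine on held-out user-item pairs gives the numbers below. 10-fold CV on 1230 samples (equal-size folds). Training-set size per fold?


Fold size = 1230/10 = 123
Training per fold = 1230 - 123 = 1107

1107


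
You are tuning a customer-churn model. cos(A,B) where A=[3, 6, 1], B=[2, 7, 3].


A·B = 3·2 + 6·7 + 1·3 = 51
‖A‖ = √46 = 6.7823, ‖B‖ = √62 = 7.874
cos = 51/(√46·√62) = 51/√2852 = 0.955

0.955


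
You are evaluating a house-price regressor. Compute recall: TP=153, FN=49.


Recall = TP/(TP+FN)
= 153/(153+49)
= 153/202 = 75.74%

75.74%


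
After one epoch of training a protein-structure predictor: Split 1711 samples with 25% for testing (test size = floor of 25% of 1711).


Test = ⌊1711·25/100⌋ = 427
Train = 1711 - 427 = 1284

Train: 1284, Test: 427


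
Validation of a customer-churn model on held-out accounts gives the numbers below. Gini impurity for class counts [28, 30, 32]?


Probabilities: [28/90, 30/90, 32/90] ≈ [0.3111, 0.3333, 0.3556]
Σpᵢ² = (784 + 900 + 1024)/90² = 2708/8100
Gini = 1 - Σpᵢ² = 1 - 2708/8100 = 0.6657

0.6657


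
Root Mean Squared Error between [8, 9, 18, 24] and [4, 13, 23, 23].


MSE = 58/4 = 14.5
RMSE = √(58/4) = 3.8079

3.8079


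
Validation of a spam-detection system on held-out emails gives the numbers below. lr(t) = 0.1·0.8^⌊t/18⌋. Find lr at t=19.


n_drops = ⌊19/18⌋ = 1
lr = 0.1·0.8^1 = 0.1·0.8 = 0.08

0.08


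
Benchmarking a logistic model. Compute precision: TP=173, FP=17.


Precision = TP/(TP+FP)
= 173/(173+17)
= 173/190 = 91.05%

91.05%


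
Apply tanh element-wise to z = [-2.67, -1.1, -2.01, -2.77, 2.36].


tanh(-2.67) = -0.9905
tanh(-1.1) = -0.8005
tanh(-2.01) = -0.9647
tanh(-2.77) = -0.9922
tanh(2.36) = 0.9823
result = [-0.9905, -0.8005, -0.9647, -0.9922, 0.9823]

[-0.9905, -0.8005, -0.9647, -0.9922, 0.9823]


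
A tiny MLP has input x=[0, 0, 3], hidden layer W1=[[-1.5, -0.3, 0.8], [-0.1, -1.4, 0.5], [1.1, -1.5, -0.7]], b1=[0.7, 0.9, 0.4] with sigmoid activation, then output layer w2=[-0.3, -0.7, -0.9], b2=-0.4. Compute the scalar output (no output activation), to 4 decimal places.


z1[0] = (-1.5)·(0) + (-0.3)·(0) + (0.8)·(3) + 0.7 = 3.1
z1[1] = (-0.1)·(0) + (-1.4)·(0) + (0.5)·(3) + 0.9 = 2.4
z1[2] = (1.1)·(0) + (-1.5)·(0) + (-0.7)·(3) + 0.4 = -1.7
h = sigmoid(z1) = [0.9569, 0.9168, 0.1545]
output = (-0.3)·(0.9569) + (-0.7)·(0.9168) + (-0.9)·(0.1545) - 0.4 = -1.4679

-1.4679


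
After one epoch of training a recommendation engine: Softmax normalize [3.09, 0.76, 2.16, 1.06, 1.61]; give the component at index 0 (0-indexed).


Exponentials: e^3.09=21.9771, e^0.76=2.1383, e^2.16=8.6711, e^1.06=2.8864, e^1.61=5.0028
Sum = 40.6757
Softmax = [0.5403, 0.0526, 0.2132, 0.071, 0.123]
p[0] = 21.9771/40.6757 = 0.5403

0.5403


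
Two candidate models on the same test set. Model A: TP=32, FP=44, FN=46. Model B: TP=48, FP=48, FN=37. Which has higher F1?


Model A: P=32/76=0.4211, R=32/78=0.4103, F1=2PR/(P+R)=2TP/(2TP+FP+FN)=64/154=0.4156
Model B: P=48/96=0.5, R=48/85=0.5647, F1=2PR/(P+R)=2TP/(2TP+FP+FN)=96/181=0.5304
0.4156 < 0.5304 → Model B

Model B


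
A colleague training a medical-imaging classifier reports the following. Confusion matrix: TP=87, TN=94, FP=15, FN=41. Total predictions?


Total = TP + TN + FP + FN
= 87 + 94 + 15 + 41
= 237
(Predicted positive: 102, predicted negative: 135)

237


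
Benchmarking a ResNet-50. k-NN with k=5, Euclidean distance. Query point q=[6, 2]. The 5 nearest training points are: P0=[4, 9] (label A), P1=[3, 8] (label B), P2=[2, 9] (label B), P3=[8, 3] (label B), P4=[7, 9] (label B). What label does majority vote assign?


d(q,P0) = 7.2801  (label A)
d(q,P1) = 6.7082  (label B)
d(q,P2) = 8.0623  (label B)
d(q,P3) = 2.2361  (label B)
d(q,P4) = 7.0711  (label B)
Votes: A=1, B=4
Majority → B

B


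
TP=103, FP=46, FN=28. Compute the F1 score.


Precision = 103/149 = 0.6913
Recall = 103/131 = 0.7863
F1 = 2·P·R/(P+R) = 2·TP/(2·TP+FP+FN) = 206/(206+46+28) = 206/280 = 0.7357

0.7357


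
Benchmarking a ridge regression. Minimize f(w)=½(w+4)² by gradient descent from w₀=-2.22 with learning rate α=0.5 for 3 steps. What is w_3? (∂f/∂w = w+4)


step 1: grad = -2.22+4 = 1.78; w = -2.22 - 0.5·(1.78) = -3.11
step 2: grad = -3.11+4 = 0.89; w = -3.11 - 0.5·(0.89) = -3.555
step 3: grad = -3.555+4 = 0.445; w = -3.555 - 0.5·(0.445) = -3.7775

-3.7775


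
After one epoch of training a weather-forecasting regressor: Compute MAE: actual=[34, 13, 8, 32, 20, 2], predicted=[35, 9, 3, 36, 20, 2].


Absolute errors: |34-35|=1, |13-9|=4, |8-3|=5, |32-36|=4, |20-20|=0, |2-2|=0
Sum = 14
MAE = 14/6 = 7/3

7/3


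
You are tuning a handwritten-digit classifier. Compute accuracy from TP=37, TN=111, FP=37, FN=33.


Accuracy = (TP+TN)/(TP+TN+FP+FN)
= (37+111)/(218)
= 148/218 = 67.89%

67.89%


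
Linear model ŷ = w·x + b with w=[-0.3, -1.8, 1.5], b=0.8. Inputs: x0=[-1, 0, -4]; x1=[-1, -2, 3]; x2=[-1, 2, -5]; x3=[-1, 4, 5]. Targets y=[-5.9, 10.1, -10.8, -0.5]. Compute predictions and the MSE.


ŷ0 = (-0.3)·(-1) + (-1.8)·(0) + (1.5)·(-4) + 0.8 = -4.9
ŷ1 = (-0.3)·(-1) + (-1.8)·(-2) + (1.5)·(3) + 0.8 = 9.2
ŷ2 = (-0.3)·(-1) + (-1.8)·(2) + (1.5)·(-5) + 0.8 = -10.0
ŷ3 = (-0.3)·(-1) + (-1.8)·(4) + (1.5)·(5) + 0.8 = 1.4
errors² = [1.0, 0.81, 0.64, 3.61]
MSE = 6.0600/4 = 1.515

1.515


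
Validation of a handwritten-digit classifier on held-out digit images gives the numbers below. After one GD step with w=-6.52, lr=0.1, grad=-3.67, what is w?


w_new = w - α·∇
= -6.52 - 0.1·-3.67
= -6.52 + 0.367
= -6.153

-6.153


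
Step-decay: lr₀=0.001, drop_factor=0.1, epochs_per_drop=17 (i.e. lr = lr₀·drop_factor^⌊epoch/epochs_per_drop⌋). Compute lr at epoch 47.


n_drops = ⌊47/17⌋ = 2
lr = 0.001·0.1^2 = 0.001·0.01 = 0.00001

0.00001


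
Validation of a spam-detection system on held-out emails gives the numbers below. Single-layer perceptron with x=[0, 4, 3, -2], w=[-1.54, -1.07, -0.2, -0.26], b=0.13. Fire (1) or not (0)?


z = (0)·(-1.54) + (4)·(-1.07) + (3)·(-0.2) + (-2)·(-0.26) + 0.13
  = -4.23
step(z) = 0 (z<0)

0


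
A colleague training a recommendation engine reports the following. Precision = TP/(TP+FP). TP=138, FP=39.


Precision = TP/(TP+FP)
= 138/(138+39)
= 138/177 = 77.97%

77.97%


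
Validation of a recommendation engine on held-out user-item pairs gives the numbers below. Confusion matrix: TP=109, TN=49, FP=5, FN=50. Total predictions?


Total = TP + TN + FP + FN
= 109 + 49 + 5 + 50
= 213
(Predicted positive: 114, predicted negative: 99)

213


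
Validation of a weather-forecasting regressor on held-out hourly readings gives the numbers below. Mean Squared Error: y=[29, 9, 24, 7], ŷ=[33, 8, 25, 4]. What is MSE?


Squared errors: (29-33)²=16, (9-8)²=1, (24-25)²=1, (7-4)²=9
Sum = 27
MSE = 27/4 = 27/4

27/4


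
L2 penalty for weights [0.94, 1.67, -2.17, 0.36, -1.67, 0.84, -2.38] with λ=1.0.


‖w‖₂² = (0.94)² + (1.67)² + (-2.17)² + (0.36)² + (-1.67)² + (0.84)² + (-2.38)²
     = 0.8836 + 2.7889 + 4.7089 + 0.1296 + 2.7889 + 0.7056 + 5.6644
     = 17.6699
λ·‖w‖₂² = 1.0·17.6699 = 17.6699

17.6699


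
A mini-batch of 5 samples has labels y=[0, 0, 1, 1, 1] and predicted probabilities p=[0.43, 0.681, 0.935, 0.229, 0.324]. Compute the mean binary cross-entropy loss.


L[0] = -ln(1-0.43) = -ln(0.57) = 0.5621
L[1] = -ln(1-0.681) = -ln(0.319) = 1.1426
L[2] = -ln(0.935) = 0.0672
L[3] = -ln(0.229) = 1.474
L[4] = -ln(0.324) = 1.127
mean = (0.5621 + 1.1426 + 0.0672 + 1.474 + 1.127)/5 = 0.8746

0.8746


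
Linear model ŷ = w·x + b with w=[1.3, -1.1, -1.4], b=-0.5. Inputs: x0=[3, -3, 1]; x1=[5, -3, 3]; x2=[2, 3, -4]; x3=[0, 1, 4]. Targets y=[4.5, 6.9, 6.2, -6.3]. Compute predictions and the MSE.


ŷ0 = (1.3)·(3) + (-1.1)·(-3) + (-1.4)·(1) - 0.5 = 5.3
ŷ1 = (1.3)·(5) + (-1.1)·(-3) + (-1.4)·(3) - 0.5 = 5.1
ŷ2 = (1.3)·(2) + (-1.1)·(3) + (-1.4)·(-4) - 0.5 = 4.4
ŷ3 = (1.3)·(0) + (-1.1)·(1) + (-1.4)·(4) - 0.5 = -7.2
errors² = [0.64, 3.24, 3.24, 0.81]
MSE = 7.9300/4 = 1.9825

1.9825


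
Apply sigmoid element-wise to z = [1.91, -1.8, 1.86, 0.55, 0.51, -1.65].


σ(1.91) = 1/(1+e^-1.91) = 0.871
σ(-1.8) = 1/(1+e^1.8) = 0.1419
σ(1.86) = 1/(1+e^-1.86) = 0.8653
σ(0.55) = 1/(1+e^-0.55) = 0.6341
σ(0.51) = 1/(1+e^-0.51) = 0.6248
σ(-1.65) = 1/(1+e^1.65) = 0.1611
result = [0.871, 0.1419, 0.8653, 0.6341, 0.6248, 0.1611]

[0.871, 0.1419, 0.8653, 0.6341, 0.6248, 0.1611]


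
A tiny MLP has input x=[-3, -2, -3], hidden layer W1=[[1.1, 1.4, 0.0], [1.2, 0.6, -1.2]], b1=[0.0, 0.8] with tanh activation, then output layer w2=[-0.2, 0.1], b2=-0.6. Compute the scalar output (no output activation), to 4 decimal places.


z1[0] = (1.1)·(-3) + (1.4)·(-2) + (0.0)·(-3) + 0.0 = -6.1
z1[1] = (1.2)·(-3) + (0.6)·(-2) + (-1.2)·(-3) + 0.8 = -0.4
h = tanh(z1) = [-1.0, -0.3799]
output = (-0.2)·(-1.0) + (0.1)·(-0.3799) - 0.6 = -0.438

-0.438


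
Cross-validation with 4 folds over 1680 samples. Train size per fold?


Fold size = 1680/4 = 420
Training per fold = 1680 - 420 = 1260

1260


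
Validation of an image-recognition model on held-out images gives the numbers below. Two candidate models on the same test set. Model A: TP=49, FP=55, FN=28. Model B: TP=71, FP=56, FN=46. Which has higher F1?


Model A: P=49/104=0.4712, R=49/77=0.6364, F1=2PR/(P+R)=2TP/(2TP+FP+FN)=98/181=0.5414
Model B: P=71/127=0.5591, R=71/117=0.6068, F1=2PR/(P+R)=2TP/(2TP+FP+FN)=142/244=0.582
0.5414 < 0.582 → Model B

Model B


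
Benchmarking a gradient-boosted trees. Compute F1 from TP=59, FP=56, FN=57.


Precision = 59/115 = 0.513
Recall = 59/116 = 0.5086
F1 = 2·P·R/(P+R) = 2·TP/(2·TP+FP+FN) = 118/(118+56+57) = 118/231 = 0.5108

0.5108


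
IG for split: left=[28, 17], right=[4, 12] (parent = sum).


Parent = [32, 29], H_parent = 0.9983
H_left = 0.9565 (n=45), H_right = 0.8113 (n=16)
H_children = (45/61)·0.9565 + (16/61)·0.8113 = 0.9184
IG = 0.9983 - 0.9184 = 0.0799

0.0799


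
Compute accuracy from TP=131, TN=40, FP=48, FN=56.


Accuracy = (TP+TN)/(TP+TN+FP+FN)
= (131+40)/(275)
= 171/275 = 62.18%

62.18%


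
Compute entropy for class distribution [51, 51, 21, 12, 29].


Probabilities: [51/164, 51/164, 21/164, 12/164, 29/164] ≈ [0.311, 0.311, 0.128, 0.0732, 0.1768]
H = -((51/164)·log₂(51/164) + (51/164)·log₂(51/164) + (21/164)·log₂(21/164) + (12/164)·log₂(12/164) + (29/164)·log₂(29/164))
  = 2.1458 bits

2.1458 bits
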